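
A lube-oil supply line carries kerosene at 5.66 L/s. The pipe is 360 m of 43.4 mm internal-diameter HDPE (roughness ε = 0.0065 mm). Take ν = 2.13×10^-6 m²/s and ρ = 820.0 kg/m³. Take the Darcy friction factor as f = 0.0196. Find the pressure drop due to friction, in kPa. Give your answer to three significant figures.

V = 4Q/(πD²) = 4·0.00566/(π·0.0434²) = 3.826 m/s
h_f = f(L/D)V²/(2g) = 0.01960·(360/0.0434)·3.826²/(2·9.81) = 121.3 m
Δp = ρg·h_f = 820.0·9.81·121.3 = 975.8 kPa

Δp ≈ 976 kPa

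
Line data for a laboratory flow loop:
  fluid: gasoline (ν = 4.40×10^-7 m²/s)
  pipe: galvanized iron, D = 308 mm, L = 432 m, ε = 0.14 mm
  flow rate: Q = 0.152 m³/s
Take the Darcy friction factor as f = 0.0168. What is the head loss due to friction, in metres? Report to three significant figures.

V = 4Q/(πD²) = 4·0.152/(π·0.308²) = 2.040 m/s
h_f = f(L/D)V²/(2g) = 0.01680·(432/0.308)·2.040²/(2·9.81) = 4.999 m

h_f ≈ 5.00 m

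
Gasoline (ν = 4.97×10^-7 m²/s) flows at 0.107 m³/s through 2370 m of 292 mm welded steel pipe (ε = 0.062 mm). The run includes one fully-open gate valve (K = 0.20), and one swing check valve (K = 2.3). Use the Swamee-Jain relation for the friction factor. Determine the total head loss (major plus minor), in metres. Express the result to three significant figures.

H_L ≈ 16.1 m

V = 4Q/(πD²) = 1.598 m/s; V²/2g = 0.1301 m
Re = 9.39×10^5, ε/D = 2.12×10^-4 → f = 0.01496 (Swamee-Jain)
Major: h_f = f(L/D)·V²/2g = 0.01496·8116·0.1301 = 15.80 m
Minor: ΣK = 2.50; h_m = ΣK·V²/2g = 0.3253 m
Total H_L = 15.80 + 0.3253 = 16.12 m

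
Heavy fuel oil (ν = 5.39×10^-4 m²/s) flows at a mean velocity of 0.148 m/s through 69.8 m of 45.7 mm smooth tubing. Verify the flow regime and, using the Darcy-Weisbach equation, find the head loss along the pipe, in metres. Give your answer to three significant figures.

Re = VD/ν = 0.148·0.04570/5.39×10^-4 = 12.5 → laminar (Re < 2300)
f = 64/Re = 5.100
h_f = f(L/D)V²/(2g) = 5.100·(69.8/0.04570)·0.148²/(2·9.81) = 8.697 m

h_f ≈ 8.70 m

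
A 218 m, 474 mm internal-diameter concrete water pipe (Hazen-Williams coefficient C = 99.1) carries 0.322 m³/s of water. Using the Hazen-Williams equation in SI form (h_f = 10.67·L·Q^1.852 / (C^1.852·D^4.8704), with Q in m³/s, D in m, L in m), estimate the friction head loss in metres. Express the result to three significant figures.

h_f ≈ 2.18 m

h_f = 10.67·218·0.322^1.852 / (99.1^1.852·0.474^4.8704) = 2.175 m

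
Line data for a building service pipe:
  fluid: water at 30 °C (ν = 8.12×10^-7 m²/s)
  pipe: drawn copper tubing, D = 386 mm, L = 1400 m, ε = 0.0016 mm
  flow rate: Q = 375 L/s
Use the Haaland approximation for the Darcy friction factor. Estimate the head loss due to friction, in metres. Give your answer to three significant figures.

h_f ≈ 20.7 m

V = 4Q/(πD²) = 4·0.375/(π·0.386²) = 3.205 m/s
Re = VD/ν = 3.205·0.386/8.12×10^-7 = 1.52×10^6 → turbulent
ε/D = 0.0016/386 = 4.15×10^-6
Haaland: f = 0.01090
h_f = f(L/D)V²/(2g) = 0.01090·(1400/0.386)·3.205²/(2·9.81) = 20.70 m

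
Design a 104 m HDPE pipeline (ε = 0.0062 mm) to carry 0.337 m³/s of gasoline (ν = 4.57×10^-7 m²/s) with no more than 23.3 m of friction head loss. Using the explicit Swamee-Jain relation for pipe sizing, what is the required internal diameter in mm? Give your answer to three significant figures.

Swamee-Jain (Type III): D = 0.66·[ε^1.25·(LQ²/(gh_f))^4.75 + ν·Q^9.4·(L/(gh_f))^5.2]^0.04
LQ²/(gh_f) = 0.05167; L/(gh_f) = 0.4550
Term 1 = ε^1.25·(…)^4.75 = 2.39×10^-13; Term 2 = ν·Q^9.4·(…)^5.2 = 2.76×10^-13
D = 0.66·(2.39×10^-13 + 2.76×10^-13)^0.04 = 0.2128 m = 213 mm
Check: V = 9.47 m/s, Re = 4.41×10^6, f = 0.01060, h_f = 23.7 m ≈ 23.3 m ✓

D ≈ 213 mm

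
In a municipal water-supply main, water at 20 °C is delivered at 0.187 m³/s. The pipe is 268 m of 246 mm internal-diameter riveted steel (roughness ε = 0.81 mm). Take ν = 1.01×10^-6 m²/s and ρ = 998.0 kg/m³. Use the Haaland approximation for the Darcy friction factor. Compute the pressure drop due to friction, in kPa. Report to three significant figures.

Δp ≈ 228 kPa

V = 4Q/(πD²) = 4·0.187/(π·0.246²) = 3.934 m/s
Re = VD/ν = 3.934·0.246/1.01×10^-6 = 9.58×10^5 → turbulent
ε/D = 0.81/246 = 0.00329
Haaland: f = 0.02704
h_f = f(L/D)V²/(2g) = 0.02704·(268/0.246)·3.934²/(2·9.81) = 23.24 m
Δp = ρg·h_f = 998.0·9.81·23.24 = 227.5 kPa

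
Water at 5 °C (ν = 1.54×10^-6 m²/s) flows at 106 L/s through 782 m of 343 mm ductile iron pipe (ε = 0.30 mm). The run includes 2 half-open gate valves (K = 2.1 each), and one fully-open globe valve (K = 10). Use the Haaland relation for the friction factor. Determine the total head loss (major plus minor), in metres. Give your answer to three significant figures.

V = 4Q/(πD²) = 1.147 m/s; V²/2g = 0.06707 m
Re = 2.56×10^5, ε/D = 8.75×10^-4 → f = 0.02013 (Haaland)
Major: h_f = f(L/D)·V²/2g = 0.02013·2280·0.06707 = 3.078 m
Minor: ΣK = 14.2; h_m = ΣK·V²/2g = 0.9525 m
Total H_L = 3.078 + 0.9525 = 4.030 m

H_L ≈ 4.03 m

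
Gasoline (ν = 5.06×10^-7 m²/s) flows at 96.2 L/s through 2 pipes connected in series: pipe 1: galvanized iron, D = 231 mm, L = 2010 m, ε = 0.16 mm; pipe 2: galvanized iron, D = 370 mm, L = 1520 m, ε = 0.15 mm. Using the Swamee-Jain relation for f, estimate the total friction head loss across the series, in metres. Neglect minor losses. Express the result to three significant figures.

H ≈ 46.0 m

Pipe 1: V = 2.295 m/s, Re = 1.05×10^6, ε/D = 6.93×10^-4, f = 0.01846, h_1 = f(L/D)V²/2g = 43.15 m
Pipe 2: V = 0.8947 m/s, Re = 6.54×10^5, ε/D = 4.05×10^-4, f = 0.01691, h_2 = f(L/D)V²/2g = 2.835 m
Series → Q common, losses add: H = Σh = 45.98 m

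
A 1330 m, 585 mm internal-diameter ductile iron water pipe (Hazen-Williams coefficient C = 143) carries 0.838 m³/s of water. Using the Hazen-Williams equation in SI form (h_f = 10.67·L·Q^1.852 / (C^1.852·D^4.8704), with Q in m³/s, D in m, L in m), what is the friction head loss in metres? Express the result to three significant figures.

h_f = 10.67·1330·0.838^1.852 / (143^1.852·0.585^4.8704) = 14.20 m

h_f ≈ 14.2 m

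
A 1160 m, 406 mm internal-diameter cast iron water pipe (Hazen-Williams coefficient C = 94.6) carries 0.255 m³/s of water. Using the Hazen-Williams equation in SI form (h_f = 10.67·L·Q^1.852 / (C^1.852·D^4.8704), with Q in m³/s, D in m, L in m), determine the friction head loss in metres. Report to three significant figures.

h_f = 10.67·1160·0.255^1.852 / (94.6^1.852·0.406^4.8704) = 17.41 m

h_f ≈ 17.4 m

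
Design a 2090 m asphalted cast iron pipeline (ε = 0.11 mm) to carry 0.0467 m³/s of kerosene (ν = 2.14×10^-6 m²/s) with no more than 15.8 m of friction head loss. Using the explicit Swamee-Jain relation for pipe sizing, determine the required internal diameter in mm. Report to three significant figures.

Swamee-Jain (Type III): D = 0.66·[ε^1.25·(LQ²/(gh_f))^4.75 + ν·Q^9.4·(L/(gh_f))^5.2]^0.04
LQ²/(gh_f) = 0.02941; L/(gh_f) = 13.48
Term 1 = ε^1.25·(…)^4.75 = 5.98×10^-13; Term 2 = ν·Q^9.4·(…)^5.2 = 4.98×10^-13
D = 0.66·(5.98×10^-13 + 4.98×10^-13)^0.04 = 0.2193 m = 219 mm
Check: V = 1.24 m/s, Re = 1.27×10^5, f = 0.01984, h_f = 14.7 m ≈ 15.8 m ✓

D ≈ 219 mm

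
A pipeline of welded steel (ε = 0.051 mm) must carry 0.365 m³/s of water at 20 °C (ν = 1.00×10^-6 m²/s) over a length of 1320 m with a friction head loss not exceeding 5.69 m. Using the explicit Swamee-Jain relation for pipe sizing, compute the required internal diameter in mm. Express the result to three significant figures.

D ≈ 515 mm

Swamee-Jain (Type III): D = 0.66·[ε^1.25·(LQ²/(gh_f))^4.75 + ν·Q^9.4·(L/(gh_f))^5.2]^0.04
LQ²/(gh_f) = 3.150; L/(gh_f) = 23.65
Term 1 = ε^1.25·(…)^4.75 = 0.00100; Term 2 = ν·Q^9.4·(…)^5.2 = 0.00107
D = 0.66·(0.00100 + 0.00107)^0.04 = 0.5155 m = 515 mm
Check: V = 1.75 m/s, Re = 9.02×10^5, f = 0.01361, h_f = 5.43 m ≈ 5.69 m ✓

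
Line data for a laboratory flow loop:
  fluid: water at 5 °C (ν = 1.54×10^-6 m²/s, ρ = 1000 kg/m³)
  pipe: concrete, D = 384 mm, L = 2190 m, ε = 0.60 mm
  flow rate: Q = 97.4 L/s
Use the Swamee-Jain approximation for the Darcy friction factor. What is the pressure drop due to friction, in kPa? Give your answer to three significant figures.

Δp ≈ 46.6 kPa

V = 4Q/(πD²) = 4·0.0974/(π·0.384²) = 0.8410 m/s
Re = VD/ν = 0.8410·0.384/1.54×10^-6 = 2.10×10^5 → turbulent
ε/D = 0.60/384 = 0.00156
Swamee-Jain: f = 0.02313
h_f = f(L/D)V²/(2g) = 0.02313·(2190/0.384)·0.8410²/(2·9.81) = 4.755 m
Δp = ρg·h_f = 1000·9.81·4.755 = 46.65 kPa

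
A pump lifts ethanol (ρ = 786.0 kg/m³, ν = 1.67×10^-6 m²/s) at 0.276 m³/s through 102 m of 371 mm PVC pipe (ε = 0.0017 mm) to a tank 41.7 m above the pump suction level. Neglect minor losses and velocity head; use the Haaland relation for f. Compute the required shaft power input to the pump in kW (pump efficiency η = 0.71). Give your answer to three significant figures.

P_shaft ≈ 129 kW

V = 4Q/(πD²) = 2.553 m/s; Re = 5.67×10^5; ε/D = 4.58×10^-6; f = 0.01283
h_f = f(L/D)V²/2g = 1.172 m
Total head H = z + h_f = 41.7 + 1.172 = 42.87 m
P_hyd = ρgQH = 786.0·9.81·0.276·42.87 = 91.24 kW
P_shaft = P_hyd/η = 91.24/0.71 = 128.5 kW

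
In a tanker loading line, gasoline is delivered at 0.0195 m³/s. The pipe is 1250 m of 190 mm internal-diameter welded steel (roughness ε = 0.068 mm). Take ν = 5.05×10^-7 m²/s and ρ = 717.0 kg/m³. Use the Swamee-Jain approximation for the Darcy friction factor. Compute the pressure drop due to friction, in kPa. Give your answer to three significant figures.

V = 4Q/(πD²) = 4·0.0195/(π·0.190²) = 0.6878 m/s
Re = VD/ν = 0.6878·0.190/5.05×10^-7 = 2.59×10^5 → turbulent
ε/D = 0.068/190 = 3.58×10^-4
Swamee-Jain: f = 0.01769
h_f = f(L/D)V²/(2g) = 0.01769·(1250/0.190)·0.6878²/(2·9.81) = 2.805 m
Δp = ρg·h_f = 717.0·9.81·2.805 = 19.73 kPa

Δp ≈ 19.7 kPa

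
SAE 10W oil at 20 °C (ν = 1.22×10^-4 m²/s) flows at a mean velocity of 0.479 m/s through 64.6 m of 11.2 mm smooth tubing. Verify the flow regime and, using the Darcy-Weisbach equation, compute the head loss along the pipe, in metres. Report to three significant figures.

h_f ≈ 98.2 m

Re = VD/ν = 0.479·0.01120/1.22×10^-4 = 44.0 → laminar (Re < 2300)
f = 64/Re = 1.455
h_f = f(L/D)V²/(2g) = 1.455·(64.6/0.01120)·0.479²/(2·9.81) = 98.17 m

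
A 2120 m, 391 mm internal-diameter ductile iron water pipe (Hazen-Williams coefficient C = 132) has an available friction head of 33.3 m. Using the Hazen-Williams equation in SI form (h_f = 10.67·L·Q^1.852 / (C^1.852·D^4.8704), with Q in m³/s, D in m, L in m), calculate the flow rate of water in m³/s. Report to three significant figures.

Q ≈ 0.330 m³/s

Rearranging: Q = [h_f·C^1.852·D^4.8704 / (10.67·L)]^(1/1.852)
Q = [33.3·132^1.852·0.391^4.8704 / (10.67·2120)]^0.540 = 0.3303 m³/s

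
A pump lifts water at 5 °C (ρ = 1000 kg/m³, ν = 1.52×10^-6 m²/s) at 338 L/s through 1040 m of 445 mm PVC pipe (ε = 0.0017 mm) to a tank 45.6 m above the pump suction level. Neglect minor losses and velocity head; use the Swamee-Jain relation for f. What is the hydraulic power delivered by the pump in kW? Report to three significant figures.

P_hyd ≈ 175 kW

V = 4Q/(πD²) = 2.173 m/s; Re = 6.36×10^5; ε/D = 3.82×10^-6; f = 0.01262
h_f = f(L/D)V²/2g = 7.098 m
Total head H = z + h_f = 45.6 + 7.098 = 52.70 m
P_hyd = ρgQH = 1000·9.81·0.338·52.70 = 174.7 kW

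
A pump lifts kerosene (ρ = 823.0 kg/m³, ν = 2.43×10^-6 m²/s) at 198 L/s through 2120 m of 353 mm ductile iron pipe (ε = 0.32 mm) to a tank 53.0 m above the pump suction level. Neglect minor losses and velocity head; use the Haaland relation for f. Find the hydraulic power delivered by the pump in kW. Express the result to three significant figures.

P_hyd ≈ 125 kW

V = 4Q/(πD²) = 2.023 m/s; Re = 2.94×10^5; ε/D = 9.07×10^-4; f = 0.02014
h_f = f(L/D)V²/2g = 25.23 m
Total head H = z + h_f = 53.0 + 25.23 = 78.23 m
P_hyd = ρgQH = 823.0·9.81·0.198·78.23 = 125.1 kW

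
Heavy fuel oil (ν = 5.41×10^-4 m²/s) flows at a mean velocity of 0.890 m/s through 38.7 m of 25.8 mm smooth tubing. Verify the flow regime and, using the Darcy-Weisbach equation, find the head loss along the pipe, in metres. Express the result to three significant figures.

Re = VD/ν = 0.890·0.02580/5.41×10^-4 = 42.4 → laminar (Re < 2300)
f = 64/Re = 1.508
h_f = f(L/D)V²/(2g) = 1.508·(38.7/0.02580)·0.890²/(2·9.81) = 91.31 m

h_f ≈ 91.3 m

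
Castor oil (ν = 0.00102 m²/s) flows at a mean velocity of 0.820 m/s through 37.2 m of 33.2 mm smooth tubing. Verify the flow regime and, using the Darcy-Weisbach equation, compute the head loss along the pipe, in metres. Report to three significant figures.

Re = VD/ν = 0.820·0.03320/0.00102 = 26.7 → laminar (Re < 2300)
f = 64/Re = 2.398
h_f = f(L/D)V²/(2g) = 2.398·(37.2/0.03320)·0.820²/(2·9.81) = 92.08 m

h_f ≈ 92.1 m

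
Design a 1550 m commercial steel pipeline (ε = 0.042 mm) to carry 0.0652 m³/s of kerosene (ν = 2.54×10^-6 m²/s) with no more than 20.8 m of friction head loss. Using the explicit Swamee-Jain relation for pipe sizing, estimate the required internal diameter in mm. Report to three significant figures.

Swamee-Jain (Type III): D = 0.66·[ε^1.25·(LQ²/(gh_f))^4.75 + ν·Q^9.4·(L/(gh_f))^5.2]^0.04
LQ²/(gh_f) = 0.03229; L/(gh_f) = 7.596
Term 1 = ε^1.25·(…)^4.75 = 2.80×10^-13; Term 2 = ν·Q^9.4·(…)^5.2 = 6.88×10^-13
D = 0.66·(2.80×10^-13 + 6.88×10^-13)^0.04 = 0.2183 m = 218 mm
Check: V = 1.74 m/s, Re = 1.50×10^5, f = 0.01779, h_f = 19.5 m ≈ 20.8 m ✓

D ≈ 218 mm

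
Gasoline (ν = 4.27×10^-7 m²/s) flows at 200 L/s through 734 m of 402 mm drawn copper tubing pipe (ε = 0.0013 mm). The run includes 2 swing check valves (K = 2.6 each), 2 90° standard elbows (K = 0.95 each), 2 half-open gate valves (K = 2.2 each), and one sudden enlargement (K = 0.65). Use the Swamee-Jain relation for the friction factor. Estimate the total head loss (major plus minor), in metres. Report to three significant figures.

H_L ≈ 4.07 m

V = 4Q/(πD²) = 1.576 m/s; V²/2g = 0.1266 m
Re = 1.48×10^6, ε/D = 3.23×10^-6 → f = 0.01098 (Swamee-Jain)
Major: h_f = f(L/D)·V²/2g = 0.01098·1826·0.1266 = 2.537 m
Minor: ΣK = 12.2; h_m = ΣK·V²/2g = 1.538 m
Total H_L = 2.537 + 1.538 = 4.074 m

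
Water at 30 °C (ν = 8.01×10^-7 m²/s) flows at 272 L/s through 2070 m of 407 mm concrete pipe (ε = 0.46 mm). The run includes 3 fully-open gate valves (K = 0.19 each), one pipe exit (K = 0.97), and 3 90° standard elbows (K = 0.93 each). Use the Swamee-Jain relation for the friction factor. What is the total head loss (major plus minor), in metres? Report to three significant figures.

H_L ≈ 24.3 m

V = 4Q/(πD²) = 2.091 m/s; V²/2g = 0.2228 m
Re = 1.06×10^6, ε/D = 0.00113 → f = 0.02058 (Swamee-Jain)
Major: h_f = f(L/D)·V²/2g = 0.02058·5086·0.2228 = 23.32 m
Minor: ΣK = 4.33; h_m = ΣK·V²/2g = 0.9646 m
Total H_L = 23.32 + 0.9646 = 24.28 m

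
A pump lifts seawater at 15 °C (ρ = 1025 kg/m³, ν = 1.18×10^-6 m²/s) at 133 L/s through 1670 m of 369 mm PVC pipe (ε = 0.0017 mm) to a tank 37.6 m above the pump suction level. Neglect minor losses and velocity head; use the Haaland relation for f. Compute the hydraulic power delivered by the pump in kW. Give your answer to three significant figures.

V = 4Q/(πD²) = 1.244 m/s; Re = 3.89×10^5; ε/D = 4.61×10^-6; f = 0.01371
h_f = f(L/D)V²/2g = 4.893 m
Total head H = z + h_f = 37.6 + 4.893 = 42.49 m
P_hyd = ρgQH = 1025·9.81·0.133·42.49 = 56.83 kW

P_hyd ≈ 56.8 kW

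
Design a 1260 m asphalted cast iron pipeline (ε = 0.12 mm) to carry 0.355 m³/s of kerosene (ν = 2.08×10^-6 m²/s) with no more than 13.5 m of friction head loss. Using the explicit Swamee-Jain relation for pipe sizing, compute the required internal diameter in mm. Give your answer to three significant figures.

D ≈ 442 mm

Swamee-Jain (Type III): D = 0.66·[ε^1.25·(LQ²/(gh_f))^4.75 + ν·Q^9.4·(L/(gh_f))^5.2]^0.04
LQ²/(gh_f) = 1.199; L/(gh_f) = 9.514
Term 1 = ε^1.25·(…)^4.75 = 2.97×10^-5; Term 2 = ν·Q^9.4·(…)^5.2 = 1.51×10^-5
D = 0.66·(2.97×10^-5 + 1.51×10^-5)^0.04 = 0.4422 m = 442 mm
Check: V = 2.31 m/s, Re = 4.91×10^5, f = 0.01616, h_f = 12.5 m ≈ 13.5 m ✓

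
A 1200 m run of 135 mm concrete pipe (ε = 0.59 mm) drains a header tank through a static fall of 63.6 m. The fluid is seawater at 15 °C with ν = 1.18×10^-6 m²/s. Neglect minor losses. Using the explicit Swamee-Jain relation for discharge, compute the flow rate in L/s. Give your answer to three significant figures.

Q ≈ 31.2 L/s

Swamee-Jain (Type II): Q = -0.965·√(gD⁵h_f/L)·ln[ε/(3.7D) + √(3.17ν²L/(gD³h_f))]
√(gD⁵h_f/L) = √(9.81·0.135⁵·63.6/1200) = 0.004828
ε/(3.7D) = 0.00118; √(3.17ν²L/(gD³h_f)) = 5.87×10^-5
Q = -0.965·0.004828·ln(0.001240) = 0.03118 m³/s
Check: V = 2.18 m/s, Re = 2.49×10^5, f = 0.02974, h_f = 64.0 m ≈ 63.6 m ✓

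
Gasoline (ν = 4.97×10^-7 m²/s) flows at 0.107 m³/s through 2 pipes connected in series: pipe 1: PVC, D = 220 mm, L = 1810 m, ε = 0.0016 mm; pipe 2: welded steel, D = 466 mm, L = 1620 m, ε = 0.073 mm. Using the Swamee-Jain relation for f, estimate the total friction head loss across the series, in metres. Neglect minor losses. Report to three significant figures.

H ≈ 38.9 m

Pipe 1: V = 2.815 m/s, Re = 1.25×10^6, ε/D = 7.27×10^-6, f = 0.01140, h_1 = f(L/D)V²/2g = 37.86 m
Pipe 2: V = 0.6274 m/s, Re = 5.88×10^5, ε/D = 1.57×10^-4, f = 0.01486, h_2 = f(L/D)V²/2g = 1.036 m
Series → Q common, losses add: H = Σh = 38.90 m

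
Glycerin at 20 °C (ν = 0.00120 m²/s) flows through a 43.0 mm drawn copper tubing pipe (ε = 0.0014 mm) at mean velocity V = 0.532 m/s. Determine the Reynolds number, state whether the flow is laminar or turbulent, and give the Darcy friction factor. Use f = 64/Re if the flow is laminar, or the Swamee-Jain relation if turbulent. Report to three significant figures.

Re = VD/ν = 0.5320·0.0430/0.00120 = 19.1
Re < 2300 → laminar → f = 64/Re = 3.357

Re ≈ 19.1; laminar; f = 64/Re ≈ 3.36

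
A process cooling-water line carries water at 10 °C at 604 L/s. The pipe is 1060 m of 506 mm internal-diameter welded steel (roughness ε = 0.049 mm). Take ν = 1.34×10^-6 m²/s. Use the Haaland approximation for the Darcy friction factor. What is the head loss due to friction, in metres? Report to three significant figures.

V = 4Q/(πD²) = 4·0.604/(π·0.506²) = 3.004 m/s
Re = VD/ν = 3.004·0.506/1.34×10^-6 = 1.13×10^6 → turbulent
ε/D = 0.049/506 = 9.68×10^-5
Haaland: f = 0.01315
h_f = f(L/D)V²/(2g) = 0.01315·(1060/0.506)·3.004²/(2·9.81) = 12.66 m

h_f ≈ 12.7 m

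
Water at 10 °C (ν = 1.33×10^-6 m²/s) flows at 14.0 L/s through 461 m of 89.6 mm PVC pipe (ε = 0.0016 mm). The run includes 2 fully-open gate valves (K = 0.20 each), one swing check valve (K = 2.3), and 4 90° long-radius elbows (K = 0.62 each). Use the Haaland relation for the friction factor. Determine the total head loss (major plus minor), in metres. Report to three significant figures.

V = 4Q/(πD²) = 2.220 m/s; V²/2g = 0.2513 m
Re = 1.50×10^5, ε/D = 1.79×10^-5 → f = 0.01650 (Haaland)
Major: h_f = f(L/D)·V²/2g = 0.01650·5145·0.2513 = 21.34 m
Minor: ΣK = 5.18; h_m = ΣK·V²/2g = 1.302 m
Total H_L = 21.34 + 1.302 = 22.64 m

H_L ≈ 22.6 m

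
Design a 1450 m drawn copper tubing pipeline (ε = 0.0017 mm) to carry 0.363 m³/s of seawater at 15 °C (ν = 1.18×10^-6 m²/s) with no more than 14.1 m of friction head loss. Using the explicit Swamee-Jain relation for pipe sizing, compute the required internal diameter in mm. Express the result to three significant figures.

D ≈ 426 mm

Swamee-Jain (Type III): D = 0.66·[ε^1.25·(LQ²/(gh_f))^4.75 + ν·Q^9.4·(L/(gh_f))^5.2]^0.04
LQ²/(gh_f) = 1.381; L/(gh_f) = 10.48
Term 1 = ε^1.25·(…)^4.75 = 2.85×10^-7; Term 2 = ν·Q^9.4·(…)^5.2 = 1.74×10^-5
D = 0.66·(2.85×10^-7 + 1.74×10^-5)^0.04 = 0.4261 m = 426 mm
Check: V = 2.55 m/s, Re = 9.19×10^5, f = 0.01187, h_f = 13.3 m ≈ 14.1 m ✓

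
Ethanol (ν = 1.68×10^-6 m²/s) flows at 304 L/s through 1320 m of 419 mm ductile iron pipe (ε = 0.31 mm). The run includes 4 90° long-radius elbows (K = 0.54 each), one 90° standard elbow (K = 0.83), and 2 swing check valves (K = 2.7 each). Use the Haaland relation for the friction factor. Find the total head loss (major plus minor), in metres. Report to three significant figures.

H_L ≈ 16.8 m

V = 4Q/(πD²) = 2.205 m/s; V²/2g = 0.2477 m
Re = 5.50×10^5, ε/D = 7.40×10^-4 → f = 0.01890 (Haaland)
Major: h_f = f(L/D)·V²/2g = 0.01890·3150·0.2477 = 14.75 m
Minor: ΣK = 8.39; h_m = ΣK·V²/2g = 2.079 m
Total H_L = 14.75 + 2.079 = 16.83 m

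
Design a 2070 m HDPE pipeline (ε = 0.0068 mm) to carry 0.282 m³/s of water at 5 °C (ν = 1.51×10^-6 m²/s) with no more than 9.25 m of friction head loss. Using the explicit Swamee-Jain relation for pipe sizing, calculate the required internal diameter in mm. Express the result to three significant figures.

D ≈ 461 mm

Swamee-Jain (Type III): D = 0.66·[ε^1.25·(LQ²/(gh_f))^4.75 + ν·Q^9.4·(L/(gh_f))^5.2]^0.04
LQ²/(gh_f) = 1.814; L/(gh_f) = 22.81
Term 1 = ε^1.25·(…)^4.75 = 5.88×10^-6; Term 2 = ν·Q^9.4·(…)^5.2 = 1.19×10^-4
D = 0.66·(5.88×10^-6 + 1.19×10^-4)^0.04 = 0.4606 m = 461 mm
Check: V = 1.69 m/s, Re = 5.16×10^5, f = 0.01326, h_f = 8.70 m ≈ 9.25 m ✓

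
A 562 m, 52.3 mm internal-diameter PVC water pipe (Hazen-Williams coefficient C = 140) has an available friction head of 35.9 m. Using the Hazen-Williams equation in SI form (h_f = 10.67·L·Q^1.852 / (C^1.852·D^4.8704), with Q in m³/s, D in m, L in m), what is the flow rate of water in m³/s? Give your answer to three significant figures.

Rearranging: Q = [h_f·C^1.852·D^4.8704 / (10.67·L)]^(1/1.852)
Q = [35.9·140^1.852·0.0523^4.8704 / (10.67·562)]^0.540 = 0.003765 m³/s

Q ≈ 0.00377 m³/s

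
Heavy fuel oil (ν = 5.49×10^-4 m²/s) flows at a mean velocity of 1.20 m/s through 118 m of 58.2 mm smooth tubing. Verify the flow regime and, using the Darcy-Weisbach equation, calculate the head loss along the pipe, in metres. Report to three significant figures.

Re = VD/ν = 1.20·0.05820/5.49×10^-4 = 127 → laminar (Re < 2300)
f = 64/Re = 0.5031
h_f = f(L/D)V²/(2g) = 0.5031·(118/0.05820)·1.20²/(2·9.81) = 74.86 m

h_f ≈ 74.9 m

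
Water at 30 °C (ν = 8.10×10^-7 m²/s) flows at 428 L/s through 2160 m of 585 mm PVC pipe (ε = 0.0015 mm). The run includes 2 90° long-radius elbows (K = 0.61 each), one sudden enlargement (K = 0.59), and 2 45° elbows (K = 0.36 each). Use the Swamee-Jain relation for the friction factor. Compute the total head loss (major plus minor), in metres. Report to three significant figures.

H_L ≈ 5.77 m

V = 4Q/(πD²) = 1.592 m/s; V²/2g = 0.1292 m
Re = 1.15×10^6, ε/D = 2.56×10^-6 → f = 0.01141 (Swamee-Jain)
Major: h_f = f(L/D)·V²/2g = 0.01141·3692·0.1292 = 5.444 m
Minor: ΣK = 2.53; h_m = ΣK·V²/2g = 0.3270 m
Total H_L = 5.444 + 0.3270 = 5.771 m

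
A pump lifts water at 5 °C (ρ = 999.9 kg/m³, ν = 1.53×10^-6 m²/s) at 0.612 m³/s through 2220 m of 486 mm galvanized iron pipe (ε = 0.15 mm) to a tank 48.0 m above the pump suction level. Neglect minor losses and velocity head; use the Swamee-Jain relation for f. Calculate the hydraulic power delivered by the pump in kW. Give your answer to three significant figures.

P_hyd ≈ 529 kW

V = 4Q/(πD²) = 3.299 m/s; Re = 1.05×10^6; ε/D = 3.09×10^-4; f = 0.01580
h_f = f(L/D)V²/2g = 40.04 m
Total head H = z + h_f = 48.0 + 40.04 = 88.04 m
P_hyd = ρgQH = 999.9·9.81·0.612·88.04 = 528.5 kW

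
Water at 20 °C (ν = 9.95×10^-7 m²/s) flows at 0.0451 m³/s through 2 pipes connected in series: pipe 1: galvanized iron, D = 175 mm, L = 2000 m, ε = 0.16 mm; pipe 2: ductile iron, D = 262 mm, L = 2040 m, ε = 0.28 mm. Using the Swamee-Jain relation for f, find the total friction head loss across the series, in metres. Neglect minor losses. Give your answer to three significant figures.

H ≈ 47.5 m

Pipe 1: V = 1.875 m/s, Re = 3.30×10^5, ε/D = 9.14×10^-4, f = 0.02029, h_1 = f(L/D)V²/2g = 41.56 m
Pipe 2: V = 0.8365 m/s, Re = 2.20×10^5, ε/D = 0.00107, f = 0.02134, h_2 = f(L/D)V²/2g = 5.927 m
Series → Q common, losses add: H = Σh = 47.49 m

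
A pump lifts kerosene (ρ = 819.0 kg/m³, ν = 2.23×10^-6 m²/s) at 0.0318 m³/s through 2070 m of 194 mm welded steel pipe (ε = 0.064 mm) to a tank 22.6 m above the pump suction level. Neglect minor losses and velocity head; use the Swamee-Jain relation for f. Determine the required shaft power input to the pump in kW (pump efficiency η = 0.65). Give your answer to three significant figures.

P_shaft ≈ 13.8 kW

V = 4Q/(πD²) = 1.076 m/s; Re = 9.36×10^4; ε/D = 3.30×10^-4; f = 0.01984
h_f = f(L/D)V²/2g = 12.49 m
Total head H = z + h_f = 22.6 + 12.49 = 35.09 m
P_hyd = ρgQH = 819.0·9.81·0.0318·35.09 = 8.964 kW
P_shaft = P_hyd/η = 8.964/0.65 = 13.79 kW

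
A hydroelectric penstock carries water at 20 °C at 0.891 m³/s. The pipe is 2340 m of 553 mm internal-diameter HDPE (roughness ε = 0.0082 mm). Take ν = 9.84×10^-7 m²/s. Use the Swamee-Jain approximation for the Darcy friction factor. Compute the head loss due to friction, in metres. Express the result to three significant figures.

V = 4Q/(πD²) = 4·0.891/(π·0.553²) = 3.710 m/s
Re = VD/ν = 3.710·0.553/9.84×10^-7 = 2.08×10^6 → turbulent
ε/D = 0.0082/553 = 1.48×10^-5
Swamee-Jain: f = 0.01085
h_f = f(L/D)V²/(2g) = 0.01085·(2340/0.553)·3.710²/(2·9.81) = 32.19 m

h_f ≈ 32.2 m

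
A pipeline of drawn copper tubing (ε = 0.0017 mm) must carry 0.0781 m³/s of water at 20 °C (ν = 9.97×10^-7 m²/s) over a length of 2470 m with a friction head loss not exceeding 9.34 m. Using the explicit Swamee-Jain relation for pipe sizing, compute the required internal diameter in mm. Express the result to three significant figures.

Swamee-Jain (Type III): D = 0.66·[ε^1.25·(LQ²/(gh_f))^4.75 + ν·Q^9.4·(L/(gh_f))^5.2]^0.04
LQ²/(gh_f) = 0.1644; L/(gh_f) = 26.96
Term 1 = ε^1.25·(…)^4.75 = 1.16×10^-11; Term 2 = ν·Q^9.4·(…)^5.2 = 1.07×10^-9
D = 0.66·(1.16×10^-11 + 1.07×10^-9)^0.04 = 0.2890 m = 289 mm
Check: V = 1.19 m/s, Re = 3.45×10^5, f = 0.01408, h_f = 8.69 m ≈ 9.34 m ✓

D ≈ 289 mm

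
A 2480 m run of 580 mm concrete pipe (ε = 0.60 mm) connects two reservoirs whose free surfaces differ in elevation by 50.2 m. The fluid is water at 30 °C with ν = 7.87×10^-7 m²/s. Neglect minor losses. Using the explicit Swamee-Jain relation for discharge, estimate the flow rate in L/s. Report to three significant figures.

Swamee-Jain (Type II): Q = -0.965·√(gD⁵h_f/L)·ln[ε/(3.7D) + √(3.17ν²L/(gD³h_f))]
√(gD⁵h_f/L) = √(9.81·0.580⁵·50.2/2480) = 0.1142
ε/(3.7D) = 2.80×10^-4; √(3.17ν²L/(gD³h_f)) = 7.12×10^-6
Q = -0.965·0.1142·ln(2.867×10^-4) = 0.8987 m³/s
Check: V = 3.40 m/s, Re = 2.51×10^6, f = 0.01997, h_f = 50.3 m ≈ 50.2 m ✓

Q ≈ 899 L/s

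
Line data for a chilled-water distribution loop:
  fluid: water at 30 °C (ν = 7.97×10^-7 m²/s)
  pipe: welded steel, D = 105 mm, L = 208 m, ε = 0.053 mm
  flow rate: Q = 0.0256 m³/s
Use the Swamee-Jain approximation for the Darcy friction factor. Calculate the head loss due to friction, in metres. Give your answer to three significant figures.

h_f ≈ 15.9 m

V = 4Q/(πD²) = 4·0.0256/(π·0.105²) = 2.956 m/s
Re = VD/ν = 2.956·0.105/7.97×10^-7 = 3.89×10^5 → turbulent
ε/D = 0.053/105 = 5.05×10^-4
Swamee-Jain: f = 0.01805
h_f = f(L/D)V²/(2g) = 0.01805·(208/0.105)·2.956²/(2·9.81) = 15.93 m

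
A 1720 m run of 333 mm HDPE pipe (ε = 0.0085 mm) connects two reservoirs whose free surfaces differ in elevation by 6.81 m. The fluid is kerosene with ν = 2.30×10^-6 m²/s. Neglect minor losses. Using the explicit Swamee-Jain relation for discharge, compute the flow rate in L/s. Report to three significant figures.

Swamee-Jain (Type II): Q = -0.965·√(gD⁵h_f/L)·ln[ε/(3.7D) + √(3.17ν²L/(gD³h_f))]
√(gD⁵h_f/L) = √(9.81·0.333⁵·6.81/1720) = 0.01261
ε/(3.7D) = 6.90×10^-6; √(3.17ν²L/(gD³h_f)) = 1.08×10^-4
Q = -0.965·0.01261·ln(1.150×10^-4) = 0.1104 m³/s
Check: V = 1.27 m/s, Re = 1.84×10^5, f = 0.01602, h_f = 6.77 m ≈ 6.81 m ✓

Q ≈ 110 L/s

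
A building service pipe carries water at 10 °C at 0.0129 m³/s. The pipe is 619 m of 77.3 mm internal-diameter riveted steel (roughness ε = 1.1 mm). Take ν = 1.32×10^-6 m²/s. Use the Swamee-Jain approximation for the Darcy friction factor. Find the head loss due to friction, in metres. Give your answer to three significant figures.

V = 4Q/(πD²) = 4·0.0129/(π·0.0773²) = 2.749 m/s
Re = VD/ν = 2.749·0.0773/1.32×10^-6 = 1.61×10^5 → turbulent
ε/D = 1.1/77.3 = 0.0142
Swamee-Jain: f = 0.04334
h_f = f(L/D)V²/(2g) = 0.04334·(619/0.0773)·2.749²/(2·9.81) = 133.6 m

h_f ≈ 134 m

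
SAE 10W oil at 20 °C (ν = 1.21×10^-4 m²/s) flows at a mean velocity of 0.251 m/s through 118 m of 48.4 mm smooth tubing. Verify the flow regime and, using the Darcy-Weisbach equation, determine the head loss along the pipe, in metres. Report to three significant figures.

h_f ≈ 4.99 m

Re = VD/ν = 0.251·0.04840/1.21×10^-4 = 100 → laminar (Re < 2300)
f = 64/Re = 0.6375
h_f = f(L/D)V²/(2g) = 0.6375·(118/0.04840)·0.251²/(2·9.81) = 4.990 m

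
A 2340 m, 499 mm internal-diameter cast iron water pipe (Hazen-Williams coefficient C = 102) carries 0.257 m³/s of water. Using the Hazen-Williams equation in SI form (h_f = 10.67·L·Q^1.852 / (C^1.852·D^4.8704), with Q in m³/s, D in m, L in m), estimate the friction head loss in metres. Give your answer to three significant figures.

h_f ≈ 11.4 m

h_f = 10.67·2340·0.257^1.852 / (102^1.852·0.499^4.8704) = 11.35 m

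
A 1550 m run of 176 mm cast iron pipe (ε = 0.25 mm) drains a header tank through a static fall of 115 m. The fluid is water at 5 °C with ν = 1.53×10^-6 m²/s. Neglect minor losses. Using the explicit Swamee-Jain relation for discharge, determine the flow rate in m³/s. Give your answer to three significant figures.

Q ≈ 0.0830 m³/s

Swamee-Jain (Type II): Q = -0.965·√(gD⁵h_f/L)·ln[ε/(3.7D) + √(3.17ν²L/(gD³h_f))]
√(gD⁵h_f/L) = √(9.81·0.176⁵·115/1550) = 0.01109
ε/(3.7D) = 3.84×10^-4; √(3.17ν²L/(gD³h_f)) = 4.32×10^-5
Q = -0.965·0.01109·ln(4.272×10^-4) = 0.08300 m³/s
Check: V = 3.41 m/s, Re = 3.92×10^5, f = 0.02215, h_f = 116 m ≈ 115 m ✓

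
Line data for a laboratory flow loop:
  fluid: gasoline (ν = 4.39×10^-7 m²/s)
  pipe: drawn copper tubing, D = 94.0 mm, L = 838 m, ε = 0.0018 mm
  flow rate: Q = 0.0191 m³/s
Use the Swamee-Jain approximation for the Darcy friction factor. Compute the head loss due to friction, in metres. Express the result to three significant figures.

h_f ≈ 44.9 m

V = 4Q/(πD²) = 4·0.0191/(π·0.0940²) = 2.752 m/s
Re = VD/ν = 2.752·0.0940/4.39×10^-7 = 5.89×10^5 → turbulent
ε/D = 0.0018/94.0 = 1.91×10^-5
Swamee-Jain: f = 0.01305
h_f = f(L/D)V²/(2g) = 0.01305·(838/0.0940)·2.752²/(2·9.81) = 44.91 m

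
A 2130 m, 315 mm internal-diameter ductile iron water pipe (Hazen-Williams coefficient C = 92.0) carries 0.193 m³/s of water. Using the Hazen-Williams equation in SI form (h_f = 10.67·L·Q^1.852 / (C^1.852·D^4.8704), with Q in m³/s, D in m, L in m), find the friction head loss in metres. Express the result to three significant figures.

h_f = 10.67·2130·0.193^1.852 / (92.0^1.852·0.315^4.8704) = 69.17 m

h_f ≈ 69.2 m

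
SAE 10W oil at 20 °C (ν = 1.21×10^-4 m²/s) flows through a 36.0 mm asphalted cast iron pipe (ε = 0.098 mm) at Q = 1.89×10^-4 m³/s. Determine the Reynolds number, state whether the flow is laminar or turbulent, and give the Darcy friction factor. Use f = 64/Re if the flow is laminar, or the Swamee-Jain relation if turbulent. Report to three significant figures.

Re ≈ 55.2; laminar; f = 64/Re ≈ 1.16

V = 4Q/(πD²) = 0.1857 m/s
Re = VD/ν = 0.1857·0.0360/1.21×10^-4 = 55.2
Re < 2300 → laminar → f = 64/Re = 1.158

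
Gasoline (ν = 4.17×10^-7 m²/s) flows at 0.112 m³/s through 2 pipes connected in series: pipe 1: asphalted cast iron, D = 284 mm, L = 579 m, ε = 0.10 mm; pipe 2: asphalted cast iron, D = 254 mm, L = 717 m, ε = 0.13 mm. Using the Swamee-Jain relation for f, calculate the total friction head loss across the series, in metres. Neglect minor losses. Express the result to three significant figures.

Pipe 1: V = 1.768 m/s, Re = 1.20×10^6, ε/D = 3.52×10^-4, f = 0.01609, h_1 = f(L/D)V²/2g = 5.228 m
Pipe 2: V = 2.210 m/s, Re = 1.35×10^6, ε/D = 5.12×10^-4, f = 0.01725, h_2 = f(L/D)V²/2g = 12.12 m
Series → Q common, losses add: H = Σh = 17.35 m

H ≈ 17.4 m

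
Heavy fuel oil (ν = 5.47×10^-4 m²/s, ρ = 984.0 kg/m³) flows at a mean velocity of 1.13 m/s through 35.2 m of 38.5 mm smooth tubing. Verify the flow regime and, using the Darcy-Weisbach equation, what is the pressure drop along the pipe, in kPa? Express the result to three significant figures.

Re = VD/ν = 1.13·0.03850/5.47×10^-4 = 79.5 → laminar (Re < 2300)
f = 64/Re = 0.8047
h_f = f(L/D)V²/(2g) = 0.8047·(35.2/0.03850)·1.13²/(2·9.81) = 47.88 m
Δp = ρg·h_f = 984.0·9.81·47.88 = 462.2 kPa

Δp ≈ 462 kPa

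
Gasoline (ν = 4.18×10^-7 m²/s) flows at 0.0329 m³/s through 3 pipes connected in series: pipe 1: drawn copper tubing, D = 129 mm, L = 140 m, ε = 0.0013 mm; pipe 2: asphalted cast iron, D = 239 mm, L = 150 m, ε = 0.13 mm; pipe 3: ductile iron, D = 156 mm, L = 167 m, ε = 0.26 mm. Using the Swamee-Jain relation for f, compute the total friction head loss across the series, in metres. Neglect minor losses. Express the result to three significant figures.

Pipe 1: V = 2.517 m/s, Re = 7.77×10^5, ε/D = 1.01×10^-5, f = 0.01233, h_1 = f(L/D)V²/2g = 4.321 m
Pipe 2: V = 0.7333 m/s, Re = 4.19×10^5, ε/D = 5.44×10^-4, f = 0.01821, h_2 = f(L/D)V²/2g = 0.3132 m
Pipe 3: V = 1.721 m/s, Re = 6.42×10^5, ε/D = 0.00167, f = 0.02275, h_3 = f(L/D)V²/2g = 3.678 m
Series → Q common, losses add: H = Σh = 8.313 m

H ≈ 8.31 m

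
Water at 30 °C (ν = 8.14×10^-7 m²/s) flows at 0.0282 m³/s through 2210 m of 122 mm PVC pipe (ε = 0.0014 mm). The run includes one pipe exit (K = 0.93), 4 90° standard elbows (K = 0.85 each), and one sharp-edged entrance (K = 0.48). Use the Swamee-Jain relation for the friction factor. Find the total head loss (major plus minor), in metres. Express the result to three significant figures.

V = 4Q/(πD²) = 2.412 m/s; V²/2g = 0.2966 m
Re = 3.62×10^5, ε/D = 1.15×10^-5 → f = 0.01404 (Swamee-Jain)
Major: h_f = f(L/D)·V²/2g = 0.01404·18115·0.2966 = 75.41 m
Minor: ΣK = 4.81; h_m = ΣK·V²/2g = 1.427 m
Total H_L = 75.41 + 1.427 = 76.84 m

H_L ≈ 76.8 m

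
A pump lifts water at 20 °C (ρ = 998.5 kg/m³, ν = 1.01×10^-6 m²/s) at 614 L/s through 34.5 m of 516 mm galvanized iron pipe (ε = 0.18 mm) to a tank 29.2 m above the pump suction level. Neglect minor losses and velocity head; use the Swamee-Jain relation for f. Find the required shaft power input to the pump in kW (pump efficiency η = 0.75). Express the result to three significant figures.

V = 4Q/(πD²) = 2.936 m/s; Re = 1.50×10^6; ε/D = 3.49×10^-4; f = 0.01596
h_f = f(L/D)V²/2g = 0.4688 m
Total head H = z + h_f = 29.2 + 0.4688 = 29.67 m
P_hyd = ρgQH = 998.5·9.81·0.614·29.67 = 178.4 kW
P_shaft = P_hyd/η = 178.4/0.75 = 237.9 kW

P_shaft ≈ 238 kW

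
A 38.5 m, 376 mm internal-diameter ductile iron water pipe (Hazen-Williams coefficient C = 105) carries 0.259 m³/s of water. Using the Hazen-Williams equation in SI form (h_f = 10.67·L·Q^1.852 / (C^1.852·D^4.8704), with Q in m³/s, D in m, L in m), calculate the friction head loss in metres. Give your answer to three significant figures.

h_f ≈ 0.713 m

h_f = 10.67·38.5·0.259^1.852 / (105^1.852·0.376^4.8704) = 0.7126 m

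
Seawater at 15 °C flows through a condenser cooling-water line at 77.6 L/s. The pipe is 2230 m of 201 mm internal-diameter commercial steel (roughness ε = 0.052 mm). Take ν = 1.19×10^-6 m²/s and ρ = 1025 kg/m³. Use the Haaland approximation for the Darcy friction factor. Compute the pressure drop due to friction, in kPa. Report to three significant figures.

V = 4Q/(πD²) = 4·0.0776/(π·0.201²) = 2.446 m/s
Re = VD/ν = 2.446·0.201/1.19×10^-6 = 4.13×10^5 → turbulent
ε/D = 0.052/201 = 2.59×10^-4
Haaland: f = 0.01604
h_f = f(L/D)V²/(2g) = 0.01604·(2230/0.201)·2.446²/(2·9.81) = 54.26 m
Δp = ρg·h_f = 1025·9.81·54.26 = 545.6 kPa

Δp ≈ 546 kPa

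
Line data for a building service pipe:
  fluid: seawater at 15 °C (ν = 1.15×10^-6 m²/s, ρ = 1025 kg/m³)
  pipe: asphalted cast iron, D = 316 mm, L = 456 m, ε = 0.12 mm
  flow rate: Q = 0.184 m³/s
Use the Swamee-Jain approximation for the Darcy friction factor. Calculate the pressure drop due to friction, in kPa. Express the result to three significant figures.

V = 4Q/(πD²) = 4·0.184/(π·0.316²) = 2.346 m/s
Re = VD/ν = 2.346·0.316/1.15×10^-6 = 6.45×10^5 → turbulent
ε/D = 0.12/316 = 3.80×10^-4
Swamee-Jain: f = 0.01674
h_f = f(L/D)V²/(2g) = 0.01674·(456/0.316)·2.346²/(2·9.81) = 6.776 m
Δp = ρg·h_f = 1025·9.81·6.776 = 68.14 kPa

Δp ≈ 68.1 kPa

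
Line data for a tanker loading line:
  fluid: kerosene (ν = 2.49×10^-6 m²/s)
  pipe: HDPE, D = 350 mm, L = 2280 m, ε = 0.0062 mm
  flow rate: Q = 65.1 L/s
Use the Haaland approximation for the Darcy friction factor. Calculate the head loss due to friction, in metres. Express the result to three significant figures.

h_f ≈ 2.75 m

V = 4Q/(πD²) = 4·0.0651/(π·0.350²) = 0.6766 m/s
Re = VD/ν = 0.6766·0.350/2.49×10^-6 = 9.51×10^4 → turbulent
ε/D = 0.0062/350 = 1.77×10^-5
Haaland: f = 0.01808
h_f = f(L/D)V²/(2g) = 0.01808·(2280/0.350)·0.6766²/(2·9.81) = 2.748 m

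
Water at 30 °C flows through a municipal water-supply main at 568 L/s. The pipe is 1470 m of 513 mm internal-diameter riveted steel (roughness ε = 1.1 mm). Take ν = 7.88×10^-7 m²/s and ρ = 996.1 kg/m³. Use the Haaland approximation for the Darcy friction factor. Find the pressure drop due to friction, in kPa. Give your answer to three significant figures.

V = 4Q/(πD²) = 4·0.568/(π·0.513²) = 2.748 m/s
Re = VD/ν = 2.748·0.513/7.88×10^-7 = 1.79×10^6 → turbulent
ε/D = 1.1/513 = 0.00214
Haaland: f = 0.02399
h_f = f(L/D)V²/(2g) = 0.02399·(1470/0.513)·2.748²/(2·9.81) = 26.46 m
Δp = ρg·h_f = 996.1·9.81·26.46 = 258.6 kPa

Δp ≈ 259 kPa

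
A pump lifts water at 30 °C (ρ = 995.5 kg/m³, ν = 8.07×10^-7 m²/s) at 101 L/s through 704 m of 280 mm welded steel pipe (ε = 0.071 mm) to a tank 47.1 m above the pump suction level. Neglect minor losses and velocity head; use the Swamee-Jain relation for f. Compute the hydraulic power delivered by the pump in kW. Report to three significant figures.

V = 4Q/(πD²) = 1.640 m/s; Re = 5.69×10^5; ε/D = 2.54×10^-4; f = 0.01584
h_f = f(L/D)V²/2g = 5.462 m
Total head H = z + h_f = 47.1 + 5.462 = 52.56 m
P_hyd = ρgQH = 995.5·9.81·0.101·52.56 = 51.84 kW

P_hyd ≈ 51.8 kW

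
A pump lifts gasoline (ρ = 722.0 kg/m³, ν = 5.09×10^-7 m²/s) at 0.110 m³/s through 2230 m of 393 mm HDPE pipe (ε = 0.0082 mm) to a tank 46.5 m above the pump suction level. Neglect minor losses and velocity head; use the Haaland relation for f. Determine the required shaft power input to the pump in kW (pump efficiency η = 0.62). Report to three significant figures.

V = 4Q/(πD²) = 0.9068 m/s; Re = 7.00×10^5; ε/D = 2.09×10^-5; f = 0.01262
h_f = f(L/D)V²/2g = 3.002 m
Total head H = z + h_f = 46.5 + 3.002 = 49.50 m
P_hyd = ρgQH = 722.0·9.81·0.110·49.50 = 38.57 kW
P_shaft = P_hyd/η = 38.57/0.62 = 62.21 kW

P_shaft ≈ 62.2 kW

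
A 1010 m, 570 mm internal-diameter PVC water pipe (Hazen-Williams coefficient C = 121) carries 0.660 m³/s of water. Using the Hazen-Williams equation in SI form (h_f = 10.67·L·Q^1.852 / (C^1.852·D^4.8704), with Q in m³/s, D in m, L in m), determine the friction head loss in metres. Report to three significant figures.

h_f ≈ 10.7 m

h_f = 10.67·1010·0.660^1.852 / (121^1.852·0.570^4.8704) = 10.71 m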